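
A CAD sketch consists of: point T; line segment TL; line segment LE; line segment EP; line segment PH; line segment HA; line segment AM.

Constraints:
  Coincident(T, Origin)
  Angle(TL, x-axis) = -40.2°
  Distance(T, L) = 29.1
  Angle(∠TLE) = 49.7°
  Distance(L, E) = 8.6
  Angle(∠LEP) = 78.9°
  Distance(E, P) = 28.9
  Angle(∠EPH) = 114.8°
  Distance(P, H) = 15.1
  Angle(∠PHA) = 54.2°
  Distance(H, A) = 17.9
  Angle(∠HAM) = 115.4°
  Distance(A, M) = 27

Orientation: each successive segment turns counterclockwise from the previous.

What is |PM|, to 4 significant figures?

23.95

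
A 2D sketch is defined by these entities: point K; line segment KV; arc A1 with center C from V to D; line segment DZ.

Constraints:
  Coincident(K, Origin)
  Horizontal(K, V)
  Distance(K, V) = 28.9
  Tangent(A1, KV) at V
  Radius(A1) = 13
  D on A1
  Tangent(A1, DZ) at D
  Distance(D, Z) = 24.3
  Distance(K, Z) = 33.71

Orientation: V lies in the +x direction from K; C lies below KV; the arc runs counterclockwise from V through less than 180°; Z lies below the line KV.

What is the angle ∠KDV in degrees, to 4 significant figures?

114.5°

Checks: |KV| = 28.90 ✓; |CD| = 13.00 ✓; ∠(CD, DZ) = 90.00° ✓; |DZ| = 24.30 ✓; |KZ| = 33.71 ✓.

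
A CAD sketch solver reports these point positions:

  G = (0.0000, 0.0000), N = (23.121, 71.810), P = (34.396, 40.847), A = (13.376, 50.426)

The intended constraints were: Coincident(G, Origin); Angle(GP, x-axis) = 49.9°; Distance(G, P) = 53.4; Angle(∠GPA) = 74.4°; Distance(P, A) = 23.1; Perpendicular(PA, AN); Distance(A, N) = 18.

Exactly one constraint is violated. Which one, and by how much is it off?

Distance(A, N) = 18 — off by 5.50.

G = (0.00, 0.00) ✓; GP at 49.90° ✓; |GP| = 53.40 ✓; ∠GPA = 74.40° ✓; |PA| = 23.10 ✓; ∠(PA, AN) = 90.00° ✓; |AN| = 23.50 ✗.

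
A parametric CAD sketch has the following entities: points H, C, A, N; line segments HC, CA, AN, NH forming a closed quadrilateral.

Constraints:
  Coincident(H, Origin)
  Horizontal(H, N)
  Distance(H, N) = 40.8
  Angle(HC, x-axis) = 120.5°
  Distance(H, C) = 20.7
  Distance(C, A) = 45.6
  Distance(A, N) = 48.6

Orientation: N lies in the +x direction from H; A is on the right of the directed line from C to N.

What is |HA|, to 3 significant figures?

26.5

Checks: HC at 120.5° ✓; |CA| = 45.60 ✓; |AN| = 48.60 ✓.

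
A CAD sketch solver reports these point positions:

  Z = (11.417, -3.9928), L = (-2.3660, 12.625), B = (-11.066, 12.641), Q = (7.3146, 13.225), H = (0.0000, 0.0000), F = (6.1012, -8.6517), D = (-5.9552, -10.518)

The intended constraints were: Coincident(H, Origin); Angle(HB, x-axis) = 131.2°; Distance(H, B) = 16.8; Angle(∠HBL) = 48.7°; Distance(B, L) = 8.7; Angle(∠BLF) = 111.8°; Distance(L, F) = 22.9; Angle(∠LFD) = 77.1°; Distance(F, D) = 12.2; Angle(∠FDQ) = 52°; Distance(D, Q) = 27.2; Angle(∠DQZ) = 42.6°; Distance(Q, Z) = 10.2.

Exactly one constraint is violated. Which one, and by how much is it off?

Distance(Q, Z) = 10.2 — off by 7.50.

H = (0.00, 0.00) ✓; HB at 131.2° ✓; |HB| = 16.80 ✓; ∠HBL = 48.70° ✓; |BL| = 8.700 ✓; ∠BLF = 111.8° ✓; |LF| = 22.90 ✓; ∠LFD = 77.10° ✓; |FD| = 12.20 ✓; ∠FDQ = 52.00° ✓; |DQ| = 27.20 ✓; ∠DQZ = 42.60° ✓; |QZ| = 17.70 ✗.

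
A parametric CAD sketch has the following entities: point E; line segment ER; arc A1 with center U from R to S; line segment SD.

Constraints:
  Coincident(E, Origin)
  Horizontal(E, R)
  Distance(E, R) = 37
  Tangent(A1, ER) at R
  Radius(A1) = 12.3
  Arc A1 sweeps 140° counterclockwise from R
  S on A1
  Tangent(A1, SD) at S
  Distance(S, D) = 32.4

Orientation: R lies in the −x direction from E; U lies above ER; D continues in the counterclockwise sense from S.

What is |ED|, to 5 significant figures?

68.681

On A1, R sits at bearing -90° from U; a 140° counterclockwise sweep puts S at bearing 50°, so S = U + 12.3·(cos 50°, sin 50°) = (-29.094, 21.722). Tangency of A1 to SD means the radius US is perpendicular to SD, so SD runs along (−sin 50°, cos 50°); with |SD| = 32.4, D = (-53.914, 42.549). Then |ED| = |D − E| = 68.681.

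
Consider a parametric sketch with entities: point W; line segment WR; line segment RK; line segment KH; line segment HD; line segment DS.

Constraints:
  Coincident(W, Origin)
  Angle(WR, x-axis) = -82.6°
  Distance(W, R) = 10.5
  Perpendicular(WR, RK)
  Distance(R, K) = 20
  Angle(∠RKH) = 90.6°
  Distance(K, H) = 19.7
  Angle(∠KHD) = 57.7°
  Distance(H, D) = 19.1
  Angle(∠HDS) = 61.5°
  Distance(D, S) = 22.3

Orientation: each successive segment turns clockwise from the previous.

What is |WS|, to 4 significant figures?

26.18

∠KHD = 57.7° gives HD at -24.30° from the x-axis; with |HD| = 19.1, D = (-3.815, -1.340). ∠HDS = 61.5° gives DS at -142.8° from the x-axis; with |DS| = 22.3, S = (-21.58, -14.82). Then |WS| = |S − W| = 26.18.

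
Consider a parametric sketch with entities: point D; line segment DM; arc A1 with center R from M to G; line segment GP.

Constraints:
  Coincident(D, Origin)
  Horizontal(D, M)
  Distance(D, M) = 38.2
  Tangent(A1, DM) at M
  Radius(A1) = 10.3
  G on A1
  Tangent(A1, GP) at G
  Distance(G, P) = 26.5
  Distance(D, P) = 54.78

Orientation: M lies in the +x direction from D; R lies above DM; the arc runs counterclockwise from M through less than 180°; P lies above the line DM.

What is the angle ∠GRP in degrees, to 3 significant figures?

68.8°

Checks: |RG| = 10.30 ✓; ∠(RG, GP) = 90.00° ✓; |GP| = 26.50 ✓; |DP| = 54.78 ✓.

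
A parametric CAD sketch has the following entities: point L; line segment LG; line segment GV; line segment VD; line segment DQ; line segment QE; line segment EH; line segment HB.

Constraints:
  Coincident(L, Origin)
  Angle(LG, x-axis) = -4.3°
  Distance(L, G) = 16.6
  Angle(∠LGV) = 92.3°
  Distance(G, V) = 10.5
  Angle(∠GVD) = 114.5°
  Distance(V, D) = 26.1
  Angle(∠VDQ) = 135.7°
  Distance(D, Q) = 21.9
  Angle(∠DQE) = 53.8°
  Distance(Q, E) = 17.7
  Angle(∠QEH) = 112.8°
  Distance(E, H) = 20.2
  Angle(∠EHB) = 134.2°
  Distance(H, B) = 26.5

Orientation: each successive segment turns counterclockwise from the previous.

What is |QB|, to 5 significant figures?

45.613

L is at the origin; LG runs at -4.3° with length 16.6, so G = (16.553, -1.2446). ∠LGV = 92.3° gives GV at 83.400° from the x-axis; with |GV| = 10.5, V = (17.760, 9.1858). ∠GVD = 114.5° gives VD at 148.90° from the x-axis; with |VD| = 26.1, D = (-4.5885, 22.667). ∠VDQ = 135.7° gives DQ at -166.80° from the x-axis; with |DQ| = 21.9, Q = (-25.910, 17.666). ∠DQE = 53.8° gives QE at -40.600° from the x-axis; with |QE| = 17.7, E = (-12.471, 6.1477). ∠QEH = 112.8° gives EH at 26.600° from the x-axis; with |EH| = 20.2, H = (5.5912, 15.192). ∠EHB = 134.2° gives HB at 72.400° from the x-axis; with |HB| = 26.5, B = (13.604, 40.452). Then |QB| = |B − Q| = 45.613.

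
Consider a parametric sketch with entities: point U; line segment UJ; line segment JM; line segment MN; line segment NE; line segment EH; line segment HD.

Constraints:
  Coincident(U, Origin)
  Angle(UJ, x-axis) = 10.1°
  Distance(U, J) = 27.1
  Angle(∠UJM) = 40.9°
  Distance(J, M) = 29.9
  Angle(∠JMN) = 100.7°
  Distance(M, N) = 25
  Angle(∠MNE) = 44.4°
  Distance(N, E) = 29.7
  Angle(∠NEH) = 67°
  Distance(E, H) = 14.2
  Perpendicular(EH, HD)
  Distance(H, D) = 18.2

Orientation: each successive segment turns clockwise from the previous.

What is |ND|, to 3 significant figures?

9.50

U is at the origin; UJ runs at 10.1° with length 27.1, so J = (26.7, 4.75). ∠UJM = 40.9° gives JM at -129° from the x-axis; with |JM| = 29.9, M = (7.86, -18.5). ∠JMN = 100.7° gives MN at 152° from the x-axis; with |MN| = 25.0, N = (-14.1, -6.63). ∠MNE = 44.4° gives NE at 16.1° from the x-axis; with |NE| = 29.7, E = (14.4, 1.60). ∠NEH = 67.0° gives EH at -96.9° from the x-axis; with |EH| = 14.2, H = (12.7, -12.5). The perpendicularity gives HD at right angles to EH, so HD runs at 173°; with |HD| = 18.2, D = (-5.39, -10.3). Then |ND| = |D − N| = 9.50.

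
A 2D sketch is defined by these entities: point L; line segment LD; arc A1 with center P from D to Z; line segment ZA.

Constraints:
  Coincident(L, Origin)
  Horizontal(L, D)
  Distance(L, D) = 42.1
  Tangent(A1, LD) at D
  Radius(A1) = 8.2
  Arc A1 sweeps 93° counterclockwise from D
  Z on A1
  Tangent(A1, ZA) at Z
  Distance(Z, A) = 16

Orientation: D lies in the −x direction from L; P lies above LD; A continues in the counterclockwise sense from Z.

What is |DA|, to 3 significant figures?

25.7

L is at the origin; LD is horizontal with |LD| = 42.1 and D on the −x side, so D = (-42.1, 0.00). Tangency of A1 to LD means the radius PD is perpendicular to LD, so P = D + (0, 8.2) = (-42.1, 8.20). On A1, D sits at bearing -90° from P; a 93° counterclockwise sweep puts Z at bearing 3°, so Z = P + 8.2·(cos 3°, sin 3°) = (-33.9, 8.63). The tangent condition forces PZ to be normal to ZA, so ZA runs along (−sin 3°, cos 3°); with |ZA| = 16.0, A = (-34.7, 24.6). Then |DA| = |A − D| = 25.7.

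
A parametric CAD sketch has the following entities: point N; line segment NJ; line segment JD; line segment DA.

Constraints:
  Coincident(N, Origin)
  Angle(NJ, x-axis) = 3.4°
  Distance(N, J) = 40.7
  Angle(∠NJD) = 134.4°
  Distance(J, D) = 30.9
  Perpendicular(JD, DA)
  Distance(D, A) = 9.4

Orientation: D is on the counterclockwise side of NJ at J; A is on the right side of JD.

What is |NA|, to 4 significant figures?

70.75

N is at the origin; NJ runs at 3.4° with length 40.7, so J = 40.7·(cos 3.4°, sin 3.4°) = (40.63, 2.414). ∠NJD = 134.4°, so JD runs at 3.4° + (180° − 134.4°) = 49.00° from the x-axis; with |JD| = 30.9, D = J + 30.9·(cos 49.00°, sin 49.00°) = (60.90, 25.73). The perpendicularity gives DA at right angles to JD; with |DA| = 9.4 on the right of JD, A = D + 9.4·(0.7547, -0.6561) = (67.99, 19.57). Then |NA| = |A − N| = 70.75.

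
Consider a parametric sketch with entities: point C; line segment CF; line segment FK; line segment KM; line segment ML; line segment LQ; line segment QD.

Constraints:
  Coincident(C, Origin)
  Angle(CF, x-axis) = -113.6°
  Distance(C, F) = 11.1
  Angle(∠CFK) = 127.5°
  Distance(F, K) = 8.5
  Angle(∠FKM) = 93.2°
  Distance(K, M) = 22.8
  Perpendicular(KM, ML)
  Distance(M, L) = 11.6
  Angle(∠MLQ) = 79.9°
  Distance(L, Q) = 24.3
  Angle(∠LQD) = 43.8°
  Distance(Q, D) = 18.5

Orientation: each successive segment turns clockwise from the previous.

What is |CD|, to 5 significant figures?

19.695

C is at the origin; CF runs at -113.6° with length 11.1, so F = (-4.4439, -10.172). ∠CFK = 127.5° gives FK at -166.10° from the x-axis; with |FK| = 8.5, K = (-12.695, -12.214). ∠FKM = 93.2° gives KM at 107.10° from the x-axis; with |KM| = 22.8, M = (-19.399, 9.5785). KM ⟂ ML, so ML runs at 17.100°; with |ML| = 11.6, L = (-8.3119, 12.989). ∠MLQ = 79.9° gives LQ at -83.000° from the x-axis; with |LQ| = 24.3, Q = (-5.3505, -11.129). ∠LQD = 43.8° gives QD at 140.80° from the x-axis; with |QD| = 18.5, D = (-19.687, 0.56305). Then |CD| = |D − C| = 19.695.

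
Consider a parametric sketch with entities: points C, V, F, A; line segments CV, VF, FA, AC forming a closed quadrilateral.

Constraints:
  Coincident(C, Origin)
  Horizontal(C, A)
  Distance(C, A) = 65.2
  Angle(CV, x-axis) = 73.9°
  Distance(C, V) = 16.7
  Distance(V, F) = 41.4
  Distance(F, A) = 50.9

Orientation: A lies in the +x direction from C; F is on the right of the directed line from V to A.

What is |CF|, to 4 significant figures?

29.87

C is at the origin; C and A share the same y with |CA| = 65.2 and A in +x, so A = (65.2, 0). CV runs at 73.9° with |CV| = 16.7, so V = (4.631, 16.05). F is determined by |VF| = 41.4 and |FA| = 50.9 together: it lies at the intersection of circle(V, 41.4) and circle(A, 50.9). With |VA| = 62.66, the foot of the radical line on VA is 24.33 from V and the perpendicular offset is √(41.4² − 24.33²) = 33.50. Taking the right-of-VA solution: F = (19.57, -22.56).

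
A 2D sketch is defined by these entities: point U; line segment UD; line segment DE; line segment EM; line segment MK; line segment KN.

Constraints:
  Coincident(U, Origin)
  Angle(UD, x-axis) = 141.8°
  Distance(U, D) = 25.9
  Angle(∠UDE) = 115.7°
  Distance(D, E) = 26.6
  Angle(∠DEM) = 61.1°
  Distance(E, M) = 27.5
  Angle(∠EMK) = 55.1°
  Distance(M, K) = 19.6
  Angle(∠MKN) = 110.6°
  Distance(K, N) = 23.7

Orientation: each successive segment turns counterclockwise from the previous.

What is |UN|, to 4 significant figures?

46.86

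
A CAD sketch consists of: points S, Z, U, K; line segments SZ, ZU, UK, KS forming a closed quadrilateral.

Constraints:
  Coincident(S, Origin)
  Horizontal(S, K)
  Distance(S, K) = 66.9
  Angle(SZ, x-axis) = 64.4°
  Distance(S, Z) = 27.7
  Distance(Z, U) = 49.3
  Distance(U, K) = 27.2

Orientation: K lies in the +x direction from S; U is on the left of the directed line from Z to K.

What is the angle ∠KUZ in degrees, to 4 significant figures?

100.1°

S is at the origin; SK is horizontal with |SK| = 66.9 and K in +x, so K = (66.9, 0). SZ runs at 64.4° with |SZ| = 27.7, so Z = (11.97, 24.98). U is determined by |ZU| = 49.3 and |UK| = 27.2 together: it lies at the intersection of circle(Z, 49.3) and circle(K, 27.2). With |ZK| = 60.34, the foot of the radical line on ZK is 44.18 from Z and the perpendicular offset is √(49.3² − 44.18²) = 21.88. Taking the left-of-ZK solution: U = (61.24, 26.61).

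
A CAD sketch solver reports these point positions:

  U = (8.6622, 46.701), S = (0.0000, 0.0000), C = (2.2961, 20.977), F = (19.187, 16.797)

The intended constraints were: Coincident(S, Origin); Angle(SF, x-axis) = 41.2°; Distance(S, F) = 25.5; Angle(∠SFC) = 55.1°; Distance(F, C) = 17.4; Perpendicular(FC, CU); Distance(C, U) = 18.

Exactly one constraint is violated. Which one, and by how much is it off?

Distance(C, U) = 18 — off by 8.50.

S = (0.00, 0.00) ✓; SF at 41.20° ✓; |SF| = 25.50 ✓; ∠SFC = 55.10° ✓; |FC| = 17.40 ✓; ∠(FC, CU) = 90.00° ✓; |CU| = 26.50 ✗.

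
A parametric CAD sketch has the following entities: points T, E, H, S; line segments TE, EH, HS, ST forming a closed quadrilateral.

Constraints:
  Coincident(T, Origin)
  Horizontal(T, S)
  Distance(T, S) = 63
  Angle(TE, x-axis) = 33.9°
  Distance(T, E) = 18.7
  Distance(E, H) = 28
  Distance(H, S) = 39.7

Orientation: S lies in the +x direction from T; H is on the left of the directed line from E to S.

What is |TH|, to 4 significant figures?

46.58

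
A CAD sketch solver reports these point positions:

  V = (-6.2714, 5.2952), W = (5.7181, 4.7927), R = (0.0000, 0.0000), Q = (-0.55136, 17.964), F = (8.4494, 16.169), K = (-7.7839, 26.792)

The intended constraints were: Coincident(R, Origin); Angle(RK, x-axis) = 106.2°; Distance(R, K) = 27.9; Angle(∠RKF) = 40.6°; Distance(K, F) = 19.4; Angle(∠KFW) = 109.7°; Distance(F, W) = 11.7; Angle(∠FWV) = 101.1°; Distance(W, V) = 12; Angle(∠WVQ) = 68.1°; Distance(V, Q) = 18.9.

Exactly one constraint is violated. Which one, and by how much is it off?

Distance(V, Q) = 18.9 — off by 5.00.

R = (0.00, 0.00) ✓; RK at 106.2° ✓; |RK| = 27.90 ✓; ∠RKF = 40.60° ✓; |KF| = 19.40 ✓; ∠KFW = 109.7° ✓; |FW| = 11.70 ✓; ∠FWV = 101.1° ✓; |WV| = 12.00 ✓; ∠WVQ = 68.10° ✓; |VQ| = 13.90 ✗.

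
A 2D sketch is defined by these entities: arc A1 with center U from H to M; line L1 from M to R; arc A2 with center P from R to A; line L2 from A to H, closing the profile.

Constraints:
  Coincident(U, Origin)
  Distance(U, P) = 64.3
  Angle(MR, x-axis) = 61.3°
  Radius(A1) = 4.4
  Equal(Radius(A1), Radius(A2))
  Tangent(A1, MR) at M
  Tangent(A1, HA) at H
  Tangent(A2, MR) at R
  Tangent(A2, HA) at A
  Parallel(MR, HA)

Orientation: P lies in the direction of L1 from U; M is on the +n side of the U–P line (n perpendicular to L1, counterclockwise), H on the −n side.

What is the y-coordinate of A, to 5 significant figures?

54.288

The slot axis is L1's direction at 61.3°, so u = (cos 61.3°, sin 61.3°) = (0.48022, 0.87715) and n = (−sin 61.3°, cos 61.3°) = (-0.87715, 0.48022). U is at the origin and P lies 64.3 along u from U, so P = 64.3·u = (30.878, 56.400). Tangency of A1 to both parallel lines with radius 4.4 puts M and H at U ± 4.4·n: M = (-3.8594, 2.1130), H = (3.8594, -2.1130). Equal radii place R and A the same way about P: R = P + 4.4·n = (27.019, 58.513), A = P − 4.4·n = (34.738, 54.288). So A.y = 54.288.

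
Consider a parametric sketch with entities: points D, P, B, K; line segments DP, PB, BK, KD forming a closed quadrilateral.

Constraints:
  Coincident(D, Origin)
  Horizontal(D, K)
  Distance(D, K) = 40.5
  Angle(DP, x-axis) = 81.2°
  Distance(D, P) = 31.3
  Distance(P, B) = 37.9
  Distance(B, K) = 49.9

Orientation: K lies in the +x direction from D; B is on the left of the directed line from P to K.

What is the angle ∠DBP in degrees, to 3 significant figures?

23.0°

Checks: |PB| = 37.90 ✓; |BK| = 49.90 ✓.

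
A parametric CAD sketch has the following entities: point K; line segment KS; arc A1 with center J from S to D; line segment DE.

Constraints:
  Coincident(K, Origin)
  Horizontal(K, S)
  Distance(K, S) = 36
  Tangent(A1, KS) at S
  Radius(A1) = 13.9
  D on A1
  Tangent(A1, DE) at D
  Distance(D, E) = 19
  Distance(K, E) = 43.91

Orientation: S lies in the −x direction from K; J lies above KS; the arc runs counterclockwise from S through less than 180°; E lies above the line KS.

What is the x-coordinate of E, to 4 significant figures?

-26.14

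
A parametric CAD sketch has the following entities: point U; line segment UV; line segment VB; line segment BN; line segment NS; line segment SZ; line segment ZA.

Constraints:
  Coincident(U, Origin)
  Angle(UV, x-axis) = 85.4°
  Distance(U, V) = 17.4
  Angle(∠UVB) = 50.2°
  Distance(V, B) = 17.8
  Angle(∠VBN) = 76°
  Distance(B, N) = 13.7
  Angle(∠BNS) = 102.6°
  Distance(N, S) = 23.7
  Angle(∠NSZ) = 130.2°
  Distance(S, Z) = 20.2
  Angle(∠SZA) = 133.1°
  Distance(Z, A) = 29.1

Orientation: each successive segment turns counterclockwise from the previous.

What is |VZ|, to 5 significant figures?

22.073

∠BNS = 102.6° gives NS at 36.600° from the x-axis; with |NS| = 23.7, S = (16.248, 12.262). ∠NSZ = 130.2° gives SZ at 86.400° from the x-axis; with |SZ| = 20.2, Z = (17.516, 32.422). Then |VZ| = |Z − V| = 22.073.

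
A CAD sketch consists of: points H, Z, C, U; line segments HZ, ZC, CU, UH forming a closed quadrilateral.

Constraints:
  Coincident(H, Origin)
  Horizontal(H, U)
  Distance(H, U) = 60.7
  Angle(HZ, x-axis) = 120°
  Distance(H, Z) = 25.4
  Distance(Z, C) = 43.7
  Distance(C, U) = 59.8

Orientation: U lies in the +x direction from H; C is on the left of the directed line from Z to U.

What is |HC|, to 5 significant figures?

52.211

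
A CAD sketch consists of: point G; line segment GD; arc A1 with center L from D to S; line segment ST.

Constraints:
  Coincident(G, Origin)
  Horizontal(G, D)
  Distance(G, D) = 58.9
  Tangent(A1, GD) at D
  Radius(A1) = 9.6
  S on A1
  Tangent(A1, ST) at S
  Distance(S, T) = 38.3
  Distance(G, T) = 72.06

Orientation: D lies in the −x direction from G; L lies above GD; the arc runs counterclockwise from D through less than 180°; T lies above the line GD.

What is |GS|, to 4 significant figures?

50.46

G is at the origin; G and D share the same y with |GD| = 58.9 and D on the −x side, so D = (-58.90, 0.000). The tangent condition forces LD to be normal to GD, so L = D + (0, 9.6) = (-58.90, 9.600). Since LS ⟂ ST (tangency), |LT| = √(9.6² + 38.3²) = 39.48 regardless of where S sits on A1. So T lies on both circle(G, 72.06) and circle(L, 39.48); the above-GD intersection is T = (-53.15, 48.66). S is the foot of the tangent from T: S = (-49.35, 10.55).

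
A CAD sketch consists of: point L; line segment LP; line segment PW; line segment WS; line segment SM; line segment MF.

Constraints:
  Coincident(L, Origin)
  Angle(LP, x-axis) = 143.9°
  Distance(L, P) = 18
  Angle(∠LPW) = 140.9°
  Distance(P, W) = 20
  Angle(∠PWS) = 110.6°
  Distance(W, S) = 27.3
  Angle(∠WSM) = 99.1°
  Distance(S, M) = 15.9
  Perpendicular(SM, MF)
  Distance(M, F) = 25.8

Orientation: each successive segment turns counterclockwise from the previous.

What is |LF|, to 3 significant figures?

17.0

∠WSM = 99.1° gives SM at -26.7° from the x-axis; with |SM| = 15.9, M = (-28.6, -23.6). The perpendicularity gives MF at right angles to SM, so MF runs at 63.3°; with |MF| = 25.8, F = (-17.0, -0.558). Then |LF| = |F − L| = 17.0.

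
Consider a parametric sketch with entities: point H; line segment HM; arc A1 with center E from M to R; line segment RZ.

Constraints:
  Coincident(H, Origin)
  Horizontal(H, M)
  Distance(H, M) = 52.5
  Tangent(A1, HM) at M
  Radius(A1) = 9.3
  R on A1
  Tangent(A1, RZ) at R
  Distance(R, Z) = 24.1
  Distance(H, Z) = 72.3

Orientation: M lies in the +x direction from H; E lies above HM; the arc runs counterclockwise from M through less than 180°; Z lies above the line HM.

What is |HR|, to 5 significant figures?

62.251

H is at the origin; HM is horizontal with |HM| = 52.5 and M on the +x side, so M = (52.500, 0.0000). A1 meets HM tangentially, so EM is at right angles to HM, so E = M + (0, 9.3) = (52.500, 9.3000). Since ER ⟂ RZ (tangency), |EZ| = √(9.3² + 24.1²) = 25.832 regardless of where R sits on A1. So Z lies on both circle(H, 72.3) and circle(E, 25.832); the above-HM intersection is Z = (64.834, 31.997). R is the foot of the tangent from Z: R = (61.722, 8.0991).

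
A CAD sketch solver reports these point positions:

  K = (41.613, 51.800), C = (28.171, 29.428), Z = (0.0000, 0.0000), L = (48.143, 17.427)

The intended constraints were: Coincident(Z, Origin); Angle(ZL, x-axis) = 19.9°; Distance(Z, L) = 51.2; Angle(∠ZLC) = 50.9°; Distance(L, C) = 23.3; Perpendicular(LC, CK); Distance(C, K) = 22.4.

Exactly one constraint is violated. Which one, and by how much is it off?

Distance(C, K) = 22.4 — off by 3.70.

Z = (0.00, 0.00) ✓; ZL at 19.90° ✓; |ZL| = 51.20 ✓; ∠ZLC = 50.90° ✓; |LC| = 23.30 ✓; ∠(LC, CK) = 90.00° ✓; |CK| = 26.10 ✗.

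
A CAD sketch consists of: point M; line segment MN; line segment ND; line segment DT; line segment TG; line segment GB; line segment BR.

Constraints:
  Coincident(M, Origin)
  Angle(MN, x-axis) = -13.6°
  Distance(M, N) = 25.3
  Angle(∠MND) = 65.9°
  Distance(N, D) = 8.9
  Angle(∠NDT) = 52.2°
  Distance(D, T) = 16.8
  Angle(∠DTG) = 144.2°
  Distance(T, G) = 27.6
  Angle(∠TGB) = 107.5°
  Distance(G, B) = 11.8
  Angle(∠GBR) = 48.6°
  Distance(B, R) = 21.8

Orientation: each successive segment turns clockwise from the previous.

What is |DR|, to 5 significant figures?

25.924

M is at the origin; MN runs at -13.6° with length 25.3, so N = (24.591, -5.9491). ∠MND = 65.9° gives ND at -127.70° from the x-axis; with |ND| = 8.9, D = (19.148, -12.991). ∠NDT = 52.2° gives DT at 104.50° from the x-axis; with |DT| = 16.8, T = (14.942, 3.2739). ∠DTG = 144.2° gives TG at 68.700° from the x-axis; with |TG| = 27.6, G = (24.967, 28.989). ∠TGB = 107.5° gives GB at -3.8000° from the x-axis; with |GB| = 11.8, B = (36.741, 28.207). ∠GBR = 48.6° gives BR at -135.20° from the x-axis; with |BR| = 21.8, R = (21.273, 12.846). Then |DR| = |R − D| = 25.924.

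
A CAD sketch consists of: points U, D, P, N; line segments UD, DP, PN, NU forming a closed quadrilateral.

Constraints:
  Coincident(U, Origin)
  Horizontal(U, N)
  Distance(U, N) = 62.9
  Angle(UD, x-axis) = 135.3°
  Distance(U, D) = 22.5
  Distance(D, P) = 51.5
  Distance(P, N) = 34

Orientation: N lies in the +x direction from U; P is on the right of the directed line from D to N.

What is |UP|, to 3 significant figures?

30.8

Checks: |DP| = 51.50 ✓; |PN| = 34.00 ✓.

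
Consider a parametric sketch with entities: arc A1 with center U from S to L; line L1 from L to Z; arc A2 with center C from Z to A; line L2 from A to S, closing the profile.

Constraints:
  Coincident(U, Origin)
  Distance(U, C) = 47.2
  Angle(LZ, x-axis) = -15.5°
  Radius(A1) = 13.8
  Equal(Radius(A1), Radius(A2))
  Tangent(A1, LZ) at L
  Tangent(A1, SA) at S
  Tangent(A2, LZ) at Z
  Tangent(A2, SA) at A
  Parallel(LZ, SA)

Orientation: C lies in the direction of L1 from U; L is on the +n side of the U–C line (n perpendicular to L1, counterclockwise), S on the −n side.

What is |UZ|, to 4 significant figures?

49.18

The slot axis is L1's direction at -15.5°, so u = (cos -15.5°, sin -15.5°) = (0.9636, -0.2672) and n = (−sin -15.5°, cos -15.5°) = (0.2672, 0.9636). U is at the origin and C lies 47.2 along u from U, so C = 47.2·u = (45.48, -12.61). Tangency of A1 to both parallel lines with radius 13.8 puts L and S at U ± 13.8·n: L = (3.688, 13.30), S = (-3.688, -13.30). Equal radii place Z and A the same way about C: Z = C + 13.8·n = (49.17, 0.6844), A = C − 13.8·n = (41.80, -25.91). Then |UZ| = |Z − U| = 49.18.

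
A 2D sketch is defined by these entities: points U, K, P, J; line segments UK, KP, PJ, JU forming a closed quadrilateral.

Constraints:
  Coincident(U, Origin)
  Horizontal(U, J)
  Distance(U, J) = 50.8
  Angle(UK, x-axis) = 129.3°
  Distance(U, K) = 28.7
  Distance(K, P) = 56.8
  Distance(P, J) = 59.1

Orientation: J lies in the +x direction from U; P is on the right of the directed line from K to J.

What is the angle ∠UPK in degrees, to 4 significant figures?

18.13°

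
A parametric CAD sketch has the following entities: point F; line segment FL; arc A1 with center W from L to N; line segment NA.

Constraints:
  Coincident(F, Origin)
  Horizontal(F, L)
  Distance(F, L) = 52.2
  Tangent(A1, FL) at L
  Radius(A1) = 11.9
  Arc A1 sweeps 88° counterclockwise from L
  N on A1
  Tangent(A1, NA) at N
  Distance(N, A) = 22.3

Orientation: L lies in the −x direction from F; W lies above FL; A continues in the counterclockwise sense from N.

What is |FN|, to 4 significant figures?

41.91

F is at the origin; FL is horizontal with |FL| = 52.2 and L on the −x side, so L = (-52.20, 0.000). A1 meets FL tangentially, so WL is at right angles to FL, so W = L + (0, 11.9) = (-52.20, 11.90). On A1, L sits at bearing -90° from W; an 88° counterclockwise sweep puts N at bearing -2°, so N = W + 11.9·(cos -2°, sin -2°) = (-40.31, 11.48). Then |FN| = |N − F| = 41.91.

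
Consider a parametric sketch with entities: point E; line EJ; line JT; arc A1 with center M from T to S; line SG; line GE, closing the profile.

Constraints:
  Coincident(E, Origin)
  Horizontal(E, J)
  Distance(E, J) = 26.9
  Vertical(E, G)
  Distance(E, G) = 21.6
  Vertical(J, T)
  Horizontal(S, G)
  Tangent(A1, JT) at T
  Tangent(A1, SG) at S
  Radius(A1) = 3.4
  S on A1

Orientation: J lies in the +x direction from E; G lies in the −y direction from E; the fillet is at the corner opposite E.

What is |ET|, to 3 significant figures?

32.5

E is at the origin; E and J share the same y with |EJ| = 26.9 and J on the +x side, so J = (26.9, 0.00). EG is vertical with |EG| = 21.6 and G on the −y side, so G = (0.00, -21.6). The virtual corner opposite E is at (26.9, -21.6). The tangent condition forces MT to be normal to JT and since A1 is tangent to SG there, MS ⟂ SG, with radius 3.4, so the center M sits 3.4 in from both sides at M = (23.5, -18.2). That places the tangent points at T = (26.9, -18.2) on JT and S = (23.5, -21.6) on SG. Then |ET| = |T − E| = 32.5.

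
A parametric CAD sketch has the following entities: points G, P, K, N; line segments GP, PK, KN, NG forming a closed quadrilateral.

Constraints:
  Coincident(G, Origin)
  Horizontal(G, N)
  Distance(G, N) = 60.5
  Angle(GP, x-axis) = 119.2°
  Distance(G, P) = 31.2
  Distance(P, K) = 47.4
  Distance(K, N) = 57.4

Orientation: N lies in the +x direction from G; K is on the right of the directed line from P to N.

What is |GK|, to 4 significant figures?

16.38

Checks: |PK| = 47.40 ✓; |KN| = 57.40 ✓.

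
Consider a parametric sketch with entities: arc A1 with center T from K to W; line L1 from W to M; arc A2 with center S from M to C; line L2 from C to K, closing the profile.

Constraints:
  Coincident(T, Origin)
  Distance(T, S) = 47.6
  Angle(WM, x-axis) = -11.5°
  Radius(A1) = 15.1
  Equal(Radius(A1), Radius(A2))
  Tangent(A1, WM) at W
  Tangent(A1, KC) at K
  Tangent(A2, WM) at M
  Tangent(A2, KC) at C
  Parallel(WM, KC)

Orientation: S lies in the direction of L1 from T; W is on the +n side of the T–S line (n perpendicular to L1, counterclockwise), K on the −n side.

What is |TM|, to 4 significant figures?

49.94

The slot axis is L1's direction at -11.5°, so u = (cos -11.5°, sin -11.5°) = (0.9799, -0.1994) and n = (−sin -11.5°, cos -11.5°) = (0.1994, 0.9799). T is at the origin and S lies 47.6 along u from T, so S = 47.6·u = (46.64, -9.490). Tangency of A1 to both parallel lines with radius 15.1 puts W and K at T ± 15.1·n: W = (3.010, 14.80), K = (-3.010, -14.80). Equal radii place M and C the same way about S: M = S + 15.1·n = (49.65, 5.307), C = S − 15.1·n = (43.63, -24.29). Then |TM| = |M − T| = 49.94.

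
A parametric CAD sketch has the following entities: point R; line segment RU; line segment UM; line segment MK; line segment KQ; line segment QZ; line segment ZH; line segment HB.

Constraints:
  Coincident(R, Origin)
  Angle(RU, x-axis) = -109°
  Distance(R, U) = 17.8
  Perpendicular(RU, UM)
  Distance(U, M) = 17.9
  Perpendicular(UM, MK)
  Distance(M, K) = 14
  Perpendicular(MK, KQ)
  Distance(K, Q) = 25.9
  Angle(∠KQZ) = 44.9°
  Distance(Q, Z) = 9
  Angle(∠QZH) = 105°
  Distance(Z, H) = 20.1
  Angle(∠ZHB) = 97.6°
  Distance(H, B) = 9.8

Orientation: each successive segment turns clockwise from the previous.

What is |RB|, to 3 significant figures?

15.0

R is at the origin; RU runs at -109.0° with length 17.8, so U = (-5.80, -16.8). The perpendicularity gives UM at right angles to RU, so UM runs at 161°; with |UM| = 17.9, M = (-22.7, -11.0). UM is perpendicular to MK, so MK runs at 71.0°; with |MK| = 14.0, K = (-18.2, 2.23). The perpendicularity gives KQ at right angles to MK, so KQ runs at -19.0°; with |KQ| = 25.9, Q = (6.33, -6.20). ∠KQZ = 44.9° gives QZ at -154° from the x-axis; with |QZ| = 9.0, Z = (-1.77, -10.1). ∠QZH = 105.0° gives ZH at 131° from the x-axis; with |ZH| = 20.1, H = (-14.9, 5.06). ∠ZHB = 97.6° gives HB at 48.5° from the x-axis; with |HB| = 9.8, B = (-8.44, 12.4). Then |RB| = |B − R| = 15.0.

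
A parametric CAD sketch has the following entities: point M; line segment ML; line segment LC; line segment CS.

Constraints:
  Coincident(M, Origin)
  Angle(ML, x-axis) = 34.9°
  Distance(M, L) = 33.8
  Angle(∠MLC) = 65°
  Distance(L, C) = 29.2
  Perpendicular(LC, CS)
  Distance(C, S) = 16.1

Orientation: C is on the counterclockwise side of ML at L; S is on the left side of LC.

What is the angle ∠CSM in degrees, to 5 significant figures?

134.26°

M is at the origin; ML runs at 34.9° with length 33.8, so L = 33.8·(cos 34.9°, sin 34.9°) = (27.721, 19.339). ∠MLC = 65.0°, so LC runs at 34.9° + (180° − 65.0°) = 149.90° from the x-axis; with |LC| = 29.2, C = L + 29.2·(cos 149.90°, sin 149.90°) = (2.4587, 33.983). LC ⟂ CS; with |CS| = 16.1 on the left of LC, S = C + 16.1·(-0.50151, -0.86515) = (-5.6156, 20.054). Then cos ∠CSM = SC·SM / (|SC||SM|), giving 134.26°.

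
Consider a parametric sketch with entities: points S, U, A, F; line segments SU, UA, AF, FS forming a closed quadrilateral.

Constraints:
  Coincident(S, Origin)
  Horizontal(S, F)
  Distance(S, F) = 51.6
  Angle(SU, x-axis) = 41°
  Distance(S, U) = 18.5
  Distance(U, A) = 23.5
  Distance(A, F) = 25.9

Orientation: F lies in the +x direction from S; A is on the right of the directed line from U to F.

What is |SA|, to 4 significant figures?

27.86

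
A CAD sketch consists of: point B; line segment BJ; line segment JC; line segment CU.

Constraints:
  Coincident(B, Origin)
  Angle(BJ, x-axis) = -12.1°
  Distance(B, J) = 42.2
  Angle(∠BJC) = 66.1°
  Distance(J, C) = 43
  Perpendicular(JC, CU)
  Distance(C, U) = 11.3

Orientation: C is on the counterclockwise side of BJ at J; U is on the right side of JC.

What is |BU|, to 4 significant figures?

56.21

∠BJC = 66.1°, so JC runs at -12.1° + (180° − 66.1°) = 101.8° from the x-axis; with |JC| = 43.0, C = J + 43.0·(cos 101.8°, sin 101.8°) = (32.47, 33.25). JC ⟂ CU; with |CU| = 11.3 on the right of JC, U = C + 11.3·(0.9789, 0.2045) = (43.53, 35.56). Then |BU| = |U − B| = 56.21.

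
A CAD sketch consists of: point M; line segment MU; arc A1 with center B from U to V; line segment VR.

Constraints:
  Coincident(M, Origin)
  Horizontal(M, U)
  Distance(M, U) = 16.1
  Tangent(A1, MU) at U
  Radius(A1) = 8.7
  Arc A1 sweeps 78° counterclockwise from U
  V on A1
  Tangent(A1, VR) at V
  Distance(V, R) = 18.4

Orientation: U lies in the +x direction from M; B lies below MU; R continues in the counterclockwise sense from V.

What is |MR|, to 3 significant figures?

25.2

M is at the origin; M and U share the same y with |MU| = 16.1 and U on the +x side, so U = (16.1, 0.00). Since A1 is tangent to MU there, BU ⟂ MU, so B = U + (0, -8.7) = (16.1, -8.70). On A1, U sits at bearing 90° from B; a 78° counterclockwise sweep puts V at bearing 168°, so V = B + 8.7·(cos 168°, sin 168°) = (7.59, -6.89). Since A1 is tangent to VR there, BV ⟂ VR, so VR runs along (−sin 168°, cos 168°); with |VR| = 18.4, R = (3.76, -24.9). Then |MR| = |R − M| = 25.2.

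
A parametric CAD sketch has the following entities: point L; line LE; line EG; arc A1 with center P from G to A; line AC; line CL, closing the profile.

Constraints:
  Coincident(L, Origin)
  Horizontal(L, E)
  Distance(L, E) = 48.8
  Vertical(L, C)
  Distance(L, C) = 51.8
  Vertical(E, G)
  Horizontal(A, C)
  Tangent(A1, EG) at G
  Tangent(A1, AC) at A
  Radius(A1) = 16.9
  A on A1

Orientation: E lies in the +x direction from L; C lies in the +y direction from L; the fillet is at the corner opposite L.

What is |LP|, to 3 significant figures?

47.3

L is at the origin; LE is horizontal with |LE| = 48.8 and E on the +x side, so E = (48.8, 0.00). L and C share the same x with |LC| = 51.8 and C on the +y side, so C = (0.00, 51.8). The virtual corner opposite L is at (48.8, 51.8). Tangency of A1 to EG means the radius PG is perpendicular to EG and since A1 is tangent to AC there, PA ⟂ AC, with radius 16.9, so the center P sits 16.9 in from both sides at P = (31.9, 34.9). Then |LP| = |P − L| = 47.3.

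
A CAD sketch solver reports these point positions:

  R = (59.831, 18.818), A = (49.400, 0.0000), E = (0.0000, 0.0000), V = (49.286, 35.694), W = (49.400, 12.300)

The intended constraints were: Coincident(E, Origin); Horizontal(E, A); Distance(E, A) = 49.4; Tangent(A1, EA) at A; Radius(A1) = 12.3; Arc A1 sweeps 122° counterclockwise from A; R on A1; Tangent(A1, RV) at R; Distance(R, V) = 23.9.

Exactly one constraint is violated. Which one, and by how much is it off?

Distance(R, V) = 23.9 — off by 4.00.

E = (0.00, 0.00) ✓; E.y = 0.00, A.y = 0.00 ✓; |EA| = 49.40 ✓; ∠(WA, AE) = 90.00° ✓; |WA| = 12.30 ✓; bearing(W→R) − bearing(W→A) = 122.0° ✓; |WR| = 12.30 ✓; ∠(WR, RV) = 90.00° ✓; |RV| = 19.90 ✗.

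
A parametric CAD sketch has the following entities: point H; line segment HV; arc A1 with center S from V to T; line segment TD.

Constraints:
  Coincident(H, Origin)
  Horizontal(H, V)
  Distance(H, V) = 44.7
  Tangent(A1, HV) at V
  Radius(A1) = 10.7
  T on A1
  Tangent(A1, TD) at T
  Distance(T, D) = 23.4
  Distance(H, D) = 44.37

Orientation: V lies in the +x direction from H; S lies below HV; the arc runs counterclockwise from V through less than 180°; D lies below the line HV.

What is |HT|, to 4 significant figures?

35.31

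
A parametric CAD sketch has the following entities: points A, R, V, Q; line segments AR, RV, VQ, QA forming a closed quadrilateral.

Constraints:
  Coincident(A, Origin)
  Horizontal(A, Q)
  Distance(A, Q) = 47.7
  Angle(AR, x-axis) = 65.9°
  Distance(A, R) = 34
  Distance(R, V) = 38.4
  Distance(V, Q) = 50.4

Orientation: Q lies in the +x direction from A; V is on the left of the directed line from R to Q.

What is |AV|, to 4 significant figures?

68.94

A is at the origin; AQ is horizontal with |AQ| = 47.7 and Q in +x, so Q = (47.7, 0). AR runs at 65.9° with |AR| = 34.0, so R = (13.88, 31.04). V is determined by |RV| = 38.4 and |VQ| = 50.4 together: it lies at the intersection of circle(R, 38.4) and circle(Q, 50.4). With |RQ| = 45.90, the foot of the radical line on RQ is 11.34 from R and the perpendicular offset is √(38.4² − 11.34²) = 36.69. Taking the left-of-RQ solution: V = (47.05, 50.40).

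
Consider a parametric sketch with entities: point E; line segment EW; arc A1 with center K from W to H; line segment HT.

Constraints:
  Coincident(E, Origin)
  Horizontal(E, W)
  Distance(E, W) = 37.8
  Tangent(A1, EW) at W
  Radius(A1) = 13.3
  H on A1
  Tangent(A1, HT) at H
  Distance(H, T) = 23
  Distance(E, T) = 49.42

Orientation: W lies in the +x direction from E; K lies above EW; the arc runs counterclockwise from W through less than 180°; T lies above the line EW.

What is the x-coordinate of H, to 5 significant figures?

47.055

E is at the origin; EW is horizontal with |EW| = 37.8 and W on the +x side, so W = (37.800, 0.0000). Tangency of A1 to EW means the radius KW is perpendicular to EW, so K = W + (0, 13.3) = (37.800, 13.300). Since KH ⟂ HT (tangency), |KT| = √(13.3² + 23.0²) = 26.569 regardless of where H sits on A1. So T lies on both circle(E, 49.42) and circle(K, 26.569); the above-EW intersection is T = (30.537, 38.857). H is the foot of the tangent from T: H = (47.055, 22.852).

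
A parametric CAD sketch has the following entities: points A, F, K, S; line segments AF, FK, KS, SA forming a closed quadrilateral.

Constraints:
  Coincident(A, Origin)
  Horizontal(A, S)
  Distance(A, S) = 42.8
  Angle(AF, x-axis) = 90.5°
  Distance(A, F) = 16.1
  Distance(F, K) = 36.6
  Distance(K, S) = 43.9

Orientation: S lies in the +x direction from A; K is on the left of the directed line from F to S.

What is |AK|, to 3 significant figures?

48.9

A is at the origin; AS is horizontal with |AS| = 42.8 and S in +x, so S = (42.8, 0). AF runs at 90.5° with |AF| = 16.1, so F = (-0.140, 16.1). K is determined by |FK| = 36.6 and |KS| = 43.9 together: it lies at the intersection of circle(F, 36.6) and circle(S, 43.9). With |FS| = 45.9, the foot of the radical line on FS is 16.5 from F and the perpendicular offset is √(36.6² − 16.5²) = 32.7. Taking the left-of-FS solution: K = (26.8, 40.9).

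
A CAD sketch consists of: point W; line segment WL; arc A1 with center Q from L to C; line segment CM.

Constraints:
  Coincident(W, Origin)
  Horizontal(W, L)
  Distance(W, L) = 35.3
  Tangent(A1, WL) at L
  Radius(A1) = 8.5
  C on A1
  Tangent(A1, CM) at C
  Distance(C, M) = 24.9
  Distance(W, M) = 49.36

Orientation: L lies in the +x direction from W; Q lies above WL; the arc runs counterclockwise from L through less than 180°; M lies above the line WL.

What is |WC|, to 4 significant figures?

44.77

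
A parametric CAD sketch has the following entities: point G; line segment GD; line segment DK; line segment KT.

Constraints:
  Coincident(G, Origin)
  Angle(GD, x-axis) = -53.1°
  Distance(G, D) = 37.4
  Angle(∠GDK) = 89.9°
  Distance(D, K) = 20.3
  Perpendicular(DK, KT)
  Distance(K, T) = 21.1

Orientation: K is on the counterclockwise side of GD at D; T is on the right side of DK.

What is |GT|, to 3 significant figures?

61.9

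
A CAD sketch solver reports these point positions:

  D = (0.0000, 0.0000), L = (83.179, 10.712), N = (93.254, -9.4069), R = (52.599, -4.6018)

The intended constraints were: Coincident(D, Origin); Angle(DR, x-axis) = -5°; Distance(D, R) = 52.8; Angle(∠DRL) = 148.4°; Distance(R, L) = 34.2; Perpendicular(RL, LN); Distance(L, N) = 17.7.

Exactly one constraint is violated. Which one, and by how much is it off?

Distance(L, N) = 17.7 — off by 4.80.

D = (0.00, 0.00) ✓; DR at -5.000° ✓; |DR| = 52.80 ✓; ∠DRL = 148.4° ✓; |RL| = 34.20 ✓; ∠(RL, LN) = 90.00° ✓; |LN| = 22.50 ✗.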